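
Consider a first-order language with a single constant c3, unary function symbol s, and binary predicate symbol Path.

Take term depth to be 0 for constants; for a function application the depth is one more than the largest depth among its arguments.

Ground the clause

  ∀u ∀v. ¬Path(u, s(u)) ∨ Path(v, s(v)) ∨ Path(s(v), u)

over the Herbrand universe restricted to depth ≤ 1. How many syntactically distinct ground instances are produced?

4

Ground terms of depth ≤ 1:
  Count level by level. With function symbols s/1, the terms of depth ≤ k are the 1 constant together with each function applied to depth-≤(k−1) tuples, so N_k = 1 + N_{k-1}.
  N_0 = 1
  N_1 = 1 + 1 = 2
So there are 2 ground terms available for substitution.
There are 2 variables to instantiate (u, v), each occurring in at least one literal, so different choices give different ground instances.
Number of ground instances = 2^2 = 4.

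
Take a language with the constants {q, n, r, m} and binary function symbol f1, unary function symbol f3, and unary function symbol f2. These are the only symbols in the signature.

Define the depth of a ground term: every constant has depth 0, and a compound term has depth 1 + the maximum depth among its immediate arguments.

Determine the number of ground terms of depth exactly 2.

Count level by level. With function symbols f1/2, f3/1, f2/1, the terms of depth ≤ k are the 4 constants together with each function applied to depth-≤(k−1) tuples, so N_k = 4 + N_{k-1}^2 + N_{k-1} + N_{k-1}.
N_0 = 4
N_1 = 4 + 4^2 + 4 + 4 = 28
N_2 = 4 + 28^2 + 28 + 28 = 844
Terms of depth exactly 2: N_2 − N_1 = 844 − 28 = 816.

816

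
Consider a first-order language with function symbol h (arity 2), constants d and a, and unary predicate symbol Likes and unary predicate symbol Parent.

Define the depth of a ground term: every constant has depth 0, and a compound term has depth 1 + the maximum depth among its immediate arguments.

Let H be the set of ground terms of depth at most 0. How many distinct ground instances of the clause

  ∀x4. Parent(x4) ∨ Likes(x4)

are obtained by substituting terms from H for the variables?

2

Ground terms of depth ≤ 0:
  Let N_k = |{terms of depth ≤ k}|. Then N_0 = 2 and N_k = 2 + N_{k-1}^2 for k ≥ 1 (one summand per function symbol, arity giving the exponent).
  N_0 = 2
So there are 2 ground terms available for substitution.
There is 1 variable to instantiate (x4),  occurring in at least one literal, so different choices give different ground instances.
Number of ground instances = 2.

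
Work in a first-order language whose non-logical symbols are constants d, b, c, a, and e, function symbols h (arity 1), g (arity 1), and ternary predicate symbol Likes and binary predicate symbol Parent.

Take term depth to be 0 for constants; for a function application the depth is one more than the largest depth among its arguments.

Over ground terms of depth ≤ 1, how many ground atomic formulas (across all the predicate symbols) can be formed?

3600

First count ground terms of depth ≤ 1.
Let N_k = |{terms of depth ≤ k}|. Then N_0 = 5 and N_k = 5 + N_{k-1} + N_{k-1} for k ≥ 1 (one summand per function symbol, arity giving the exponent).
N_0 = 5
N_1 = 5 + 5 + 5 = 15
So |H| = 15.
A ground atom is a predicate applied to a tuple of terms from H, so the count is the sum over predicates of |H|^arity:
  Likes: 15^3 = 3375;  Parent: 15^2 = 225
Total ground atoms: 3375 + 225 = 3600.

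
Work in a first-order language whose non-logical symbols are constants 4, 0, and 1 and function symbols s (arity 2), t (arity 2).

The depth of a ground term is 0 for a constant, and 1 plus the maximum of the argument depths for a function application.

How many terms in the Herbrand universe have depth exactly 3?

Let N_k = |{terms of depth ≤ k}|. Then N_0 = 3 and N_k = 3 + N_{k-1}^2 + N_{k-1}^2 for k ≥ 1 (one summand per function symbol, arity giving the exponent).
N_0 = 3
N_1 = 3 + 3^2 + 3^2 = 21
N_2 = 3 + 21^2 + 21^2 = 885
N_3 = 3 + 885^2 + 885^2 = 1566453
Terms of depth exactly 3: N_3 − N_2 = 1566453 − 885 = 1565568.

1565568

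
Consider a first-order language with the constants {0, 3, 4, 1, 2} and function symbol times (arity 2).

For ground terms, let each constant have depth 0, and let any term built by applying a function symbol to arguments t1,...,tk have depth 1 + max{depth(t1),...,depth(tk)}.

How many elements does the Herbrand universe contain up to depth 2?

905

Let N_k = |{terms of depth ≤ k}|. Then N_0 = 5 and N_k = 5 + N_{k-1}^2 for k ≥ 1 (one summand per function symbol, arity giving the exponent).
N_0 = 5
N_1 = 5 + 5^2 = 30
N_2 = 5 + 30^2 = 905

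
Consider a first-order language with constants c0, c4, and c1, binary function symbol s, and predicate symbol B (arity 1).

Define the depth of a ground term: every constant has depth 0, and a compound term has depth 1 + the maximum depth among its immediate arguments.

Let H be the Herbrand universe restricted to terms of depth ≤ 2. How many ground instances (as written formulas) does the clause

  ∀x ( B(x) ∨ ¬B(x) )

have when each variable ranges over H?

Ground terms of depth ≤ 2:
  Let N_k count ground terms of depth at most k. Each non-constant term of depth ≤ k is some function symbol applied to depth-≤(k−1) arguments, giving N_k = 3 + N_{k-1}^2.
  N_0 = 3
  N_1 = 3 + 3^2 = 12
  N_2 = 3 + 12^2 = 147
So there are 147 ground terms available for substitution.
The variable x ranges independently over the available ground terms, and distinct assignments produce distinct instances.
Number of ground instances = 147.

147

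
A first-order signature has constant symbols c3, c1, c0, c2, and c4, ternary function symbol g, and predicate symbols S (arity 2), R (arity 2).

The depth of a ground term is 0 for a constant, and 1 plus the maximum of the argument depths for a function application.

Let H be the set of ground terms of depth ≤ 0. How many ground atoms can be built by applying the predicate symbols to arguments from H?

50

First count ground terms of depth ≤ 0.
Let N_k = |{terms of depth ≤ k}|. Then N_0 = 5 and N_k = 5 + N_{k-1}^3 for k ≥ 1 (one summand per function symbol, arity giving the exponent).
N_0 = 5
So |H| = 5.
A ground atom is a predicate applied to a tuple of terms from H, so the count is the sum over predicates of |H|^arity:
  S: 5^2 = 25;  R: 5^2 = 25
Total ground atoms: 25 + 25 = 50.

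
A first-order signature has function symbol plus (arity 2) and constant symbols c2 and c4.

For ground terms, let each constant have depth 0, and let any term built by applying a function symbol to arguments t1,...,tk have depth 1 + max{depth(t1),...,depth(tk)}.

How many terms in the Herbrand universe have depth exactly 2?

32

Write N_k for the number of ground terms of depth ≤ k. A term of depth ≤ k is either a constant or a function symbol applied to arguments of depth ≤ k−1, so N_k = 2 + N_{k-1}^2.
N_0 = 2
N_1 = 2 + 2^2 = 6
N_2 = 2 + 6^2 = 38
Terms of depth exactly 2: N_2 − N_1 = 38 − 6 = 32.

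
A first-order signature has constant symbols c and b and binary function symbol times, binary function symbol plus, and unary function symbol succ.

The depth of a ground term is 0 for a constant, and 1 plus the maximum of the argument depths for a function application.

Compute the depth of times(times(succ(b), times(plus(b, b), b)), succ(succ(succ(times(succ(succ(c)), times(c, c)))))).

depth(succ(b)) = 1 + depth(b) = 1 + 0 = 1
depth(plus(b, b)) = 1 + max(0, 0) = 1
depth(times(plus(b, b), b)) = 1 + max(1, 0) = 2
depth(times(succ(b), times(plus(b, b), b))) = 1 + max(1, 2) = 3
depth(succ(c)) = 1 + depth(c) = 1 + 0 = 1
depth(succ(succ(c))) = 1 + depth(succ(c)) = 1 + 1 = 2
depth(times(c, c)) = 1 + max(0, 0) = 1
depth(times(succ(succ(c)), times(c, c))) = 1 + max(2, 1) = 3
depth(succ(times(succ(succ(c)), times(c, c)))) = 1 + depth(times(succ(succ(c)), times(c, c))) = 1 + 3 = 4
depth(succ(succ(times(succ(succ(c)), times(c, c))))) = 1 + depth(succ(times(succ(succ(c)), times(c, c)))) = 1 + 4 = 5
depth(succ(succ(succ(times(succ(succ(c)), times(c, c)))))) = 1 + depth(succ(succ(times(succ(succ(c)), times(c, c))))) = 1 + 5 = 6
depth(times(times(succ(b), times(plus(b, b), b)), succ(succ(succ(times(succ(succ(c)), times(c, c))))))) = 1 + max(3, 6) = 7

7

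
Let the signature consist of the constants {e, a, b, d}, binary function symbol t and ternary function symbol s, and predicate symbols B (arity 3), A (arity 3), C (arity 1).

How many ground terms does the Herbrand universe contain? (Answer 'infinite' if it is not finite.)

infinite

The signature has at least one function symbol (t, arity 2) and at least one constant (e).
Iterating t gives infinitely many distinct ground terms: e, t(e, e), t(t(e, e), t(e, e)), ...
So the Herbrand universe is infinite.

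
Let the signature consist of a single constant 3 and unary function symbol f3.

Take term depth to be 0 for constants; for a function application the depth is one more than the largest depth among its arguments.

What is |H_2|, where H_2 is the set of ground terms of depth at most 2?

3

Let N_k count ground terms of depth at most k. Each non-constant term of depth ≤ k is some function symbol applied to depth-≤(k−1) arguments, giving N_k = 1 + N_{k-1}.
N_0 = 1
N_1 = 1 + 1 = 2
N_2 = 1 + 2 = 3
Explicitly: 3, f3(3), f3(f3(3)).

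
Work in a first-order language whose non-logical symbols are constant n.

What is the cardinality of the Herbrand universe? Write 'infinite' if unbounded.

1

There are no function symbols, so the only ground term is the single constant.
The Herbrand universe is {n}, finite with 1 element.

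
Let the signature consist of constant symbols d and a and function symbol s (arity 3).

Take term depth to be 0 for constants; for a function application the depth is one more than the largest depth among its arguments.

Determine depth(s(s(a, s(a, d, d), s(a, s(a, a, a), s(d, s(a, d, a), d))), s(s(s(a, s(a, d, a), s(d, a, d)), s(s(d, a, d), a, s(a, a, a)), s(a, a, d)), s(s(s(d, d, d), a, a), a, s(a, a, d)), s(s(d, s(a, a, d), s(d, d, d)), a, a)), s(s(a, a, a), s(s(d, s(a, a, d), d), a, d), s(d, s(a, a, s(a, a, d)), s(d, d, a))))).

5

depth(s(a, d, d)) = 1 + max(0, 0, 0) = 1
depth(s(a, a, a)) = 1 + max(0, 0, 0) = 1
depth(s(a, d, a)) = 1 + max(0, 0, 0) = 1
depth(s(d, s(a, d, a), d)) = 1 + max(0, 1, 0) = 2
depth(s(a, s(a, a, a), s(d, s(a, d, a), d))) = 1 + max(0, 1, 2) = 3
depth(s(a, s(a, d, d), s(a, s(a, a, a), s(d, s(a, d, a), d)))) = 1 + max(0, 1, 3) = 4
depth(s(d, a, d)) = 1 + max(0, 0, 0) = 1
depth(s(a, s(a, d, a), s(d, a, d))) = 1 + max(0, 1, 1) = 2
depth(s(s(d, a, d), a, s(a, a, a))) = 1 + max(1, 0, 1) = 2
depth(s(a, a, d)) = 1 + max(0, 0, 0) = 1
depth(s(s(a, s(a, d, a), s(d, a, d)), s(s(d, a, d), a, s(a, a, a)), s(a, a, d))) = 1 + max(2, 2, 1) = 3
depth(s(d, d, d)) = 1 + max(0, 0, 0) = 1
depth(s(s(d, d, d), a, a)) = 1 + max(1, 0, 0) = 2
depth(s(s(s(d, d, d), a, a), a, s(a, a, d))) = 1 + max(2, 0, 1) = 3
depth(s(d, s(a, a, d), s(d, d, d))) = 1 + max(0, 1, 1) = 2
depth(s(s(d, s(a, a, d), s(d, d, d)), a, a)) = 1 + max(2, 0, 0) = 3
depth(s(s(s(a, s(a, d, a), s(d, a, d)), s(s(d, a, d), a, s(a, a, a)), s(a, a, d)), s(s(s(d, d, d), a, a), a, s(a, a, d)), s(s(d, s(a, a, d), s(d, d, d)), a, a))) = 1 + max(3, 3, 3) = 4
depth(s(d, s(a, a, d), d)) = 1 + max(0, 1, 0) = 2
depth(s(s(d, s(a, a, d), d), a, d)) = 1 + max(2, 0, 0) = 3
depth(s(a, a, s(a, a, d))) = 1 + max(0, 0, 1) = 2
depth(s(d, d, a)) = 1 + max(0, 0, 0) = 1
depth(s(d, s(a, a, s(a, a, d)), s(d, d, a))) = 1 + max(0, 2, 1) = 3
depth(s(s(a, a, a), s(s(d, s(a, a, d), d), a, d), s(d, s(a, a, s(a, a, d)), s(d, d, a)))) = 1 + max(1, 3, 3) = 4
depth(s(s(a, s(a, d, d), s(a, s(a, a, a), s(d, s(a, d, a), d))), s(s(s(a, s(a, d, a), s(d, a, d)), s(s(d, a, d), a, s(a, a, a)), s(a, a, d)), s(s(s(d, d, d), a, a), a, s(a, a, d)), s(s(d, s(a, a, d), s(d, d, d)), a, a)), s(s(a, a, a), s(s(d, s(a, a, d), d), a, d), s(d, s(a, a, s(a, a, d)), s(d, d, a))))) = 1 + max(4, 4, 4) = 5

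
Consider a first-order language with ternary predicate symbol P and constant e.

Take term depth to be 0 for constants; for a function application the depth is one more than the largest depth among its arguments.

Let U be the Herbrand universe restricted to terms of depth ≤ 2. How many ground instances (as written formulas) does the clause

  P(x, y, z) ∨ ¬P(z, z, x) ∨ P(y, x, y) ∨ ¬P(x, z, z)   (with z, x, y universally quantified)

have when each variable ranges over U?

Ground terms of depth ≤ 2:
  With no function symbols every ground term is a constant, so there is exactly 1 ground term at every depth bound.
  N_0 = 1
  N_1 = 1
  N_2 = 1
  Explicitly: e.
So there is exactly 1 ground term available for substitution.
The clause has 3 distinct variables (z, x, y), each appearing in the body. In the free term algebra distinct substitutions yield syntactically distinct ground instances.
Number of ground instances = 1^3 = 1.

1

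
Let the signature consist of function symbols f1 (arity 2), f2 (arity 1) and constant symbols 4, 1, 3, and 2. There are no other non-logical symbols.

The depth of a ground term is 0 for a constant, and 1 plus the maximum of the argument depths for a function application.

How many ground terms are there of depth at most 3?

365424

Let N_k count ground terms of depth at most k. Each non-constant term of depth ≤ k is some function symbol applied to depth-≤(k−1) arguments, giving N_k = 4 + N_{k-1}^2 + N_{k-1}.
N_0 = 4
N_1 = 4 + 4^2 + 4 = 24
N_2 = 4 + 24^2 + 24 = 604
N_3 = 4 + 604^2 + 604 = 365424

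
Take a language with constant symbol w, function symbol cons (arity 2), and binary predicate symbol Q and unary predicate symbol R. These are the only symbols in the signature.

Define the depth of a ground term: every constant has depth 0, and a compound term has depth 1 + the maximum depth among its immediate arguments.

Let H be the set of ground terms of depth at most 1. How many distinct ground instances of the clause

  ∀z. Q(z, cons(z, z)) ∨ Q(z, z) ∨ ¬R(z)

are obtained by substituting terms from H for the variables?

2

Ground terms of depth ≤ 1:
  Count level by level. With function symbols cons/2, the terms of depth ≤ k are the 1 constant together with each function applied to depth-≤(k−1) tuples, so N_k = 1 + N_{k-1}^2.
  N_0 = 1
  N_1 = 1 + 1^2 = 2
  Explicitly: w, cons(w, w).
So there are 2 ground terms available for substitution.
The body mentions the single quantified variable z; since ground terms form a free algebra, no two substitutions collapse to the same formula.
Number of ground instances = 2.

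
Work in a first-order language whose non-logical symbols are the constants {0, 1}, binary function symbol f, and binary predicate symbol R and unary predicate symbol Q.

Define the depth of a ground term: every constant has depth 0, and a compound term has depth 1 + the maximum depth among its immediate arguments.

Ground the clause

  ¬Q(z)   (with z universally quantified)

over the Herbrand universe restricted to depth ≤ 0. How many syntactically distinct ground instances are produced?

2

Ground terms of depth ≤ 0:
  Let N_k count ground terms of depth at most k. Each non-constant term of depth ≤ k is some function symbol applied to depth-≤(k−1) arguments, giving N_k = 2 + N_{k-1}^2.
  N_0 = 2
  Explicitly: 0, 1.
So there are 2 ground terms available for substitution.
The variable z ranges independently over the available ground terms, and distinct assignments produce distinct instances.
Number of ground instances = 2.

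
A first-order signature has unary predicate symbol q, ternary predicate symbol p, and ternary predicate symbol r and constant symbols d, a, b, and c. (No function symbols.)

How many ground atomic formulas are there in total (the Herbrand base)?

132

With no function symbols, the Herbrand universe is just the 4 constants.
Ground atoms per predicate: q: 4, p: 4^3 = 64, r: 4^3 = 64.
Herbrand base size = 4 + 64 + 64 = 132.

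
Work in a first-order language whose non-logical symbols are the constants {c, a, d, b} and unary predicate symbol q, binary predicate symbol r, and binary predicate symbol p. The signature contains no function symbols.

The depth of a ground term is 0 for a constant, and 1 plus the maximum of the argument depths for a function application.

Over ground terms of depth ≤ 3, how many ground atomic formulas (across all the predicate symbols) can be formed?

36

First count ground terms of depth ≤ 3.
With no function symbols every ground term is a constant, so there are exactly 4 ground terms at every depth bound.
N_0 = 4
N_1 = 4
N_2 = 4
N_3 = 4
So |H| = 4.
A ground atom is a predicate applied to a tuple of terms from H, so the count is the sum over predicates of |H|^arity:
  q: 4;  r: 4^2 = 16;  p: 4^2 = 16
Total ground atoms: 4 + 16 + 16 = 36.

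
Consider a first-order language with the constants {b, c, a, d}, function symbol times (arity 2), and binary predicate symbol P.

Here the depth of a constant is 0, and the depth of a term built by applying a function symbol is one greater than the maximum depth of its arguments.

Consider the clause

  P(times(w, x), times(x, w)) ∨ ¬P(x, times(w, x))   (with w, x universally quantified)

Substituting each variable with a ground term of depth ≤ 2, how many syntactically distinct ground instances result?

Ground terms of depth ≤ 2:
  If N_k denotes the number of depth-≤k ground terms, the 4 constants give N_0 = 4, and each function symbol of arity r contributes N_{k-1}^r new terms at level k: N_k = 4 + N_{k-1}^2.
  N_0 = 4
  N_1 = 4 + 4^2 = 20
  N_2 = 4 + 20^2 = 404
So there are 404 ground terms available for substitution.
Each of w, x ranges independently over the available ground terms, and distinct assignments produce distinct instances.
Number of ground instances = 404^2 = 163216.

163216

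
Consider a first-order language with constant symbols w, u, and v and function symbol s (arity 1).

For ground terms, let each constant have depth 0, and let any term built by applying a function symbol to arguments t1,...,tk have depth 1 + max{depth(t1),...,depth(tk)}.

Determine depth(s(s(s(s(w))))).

depth(s(w)) = 1 + depth(w) = 1 + 0 = 1
depth(s(s(w))) = 1 + depth(s(w)) = 1 + 1 = 2
depth(s(s(s(w)))) = 1 + depth(s(s(w))) = 1 + 2 = 3
depth(s(s(s(s(w))))) = 1 + depth(s(s(s(w)))) = 1 + 3 = 4

4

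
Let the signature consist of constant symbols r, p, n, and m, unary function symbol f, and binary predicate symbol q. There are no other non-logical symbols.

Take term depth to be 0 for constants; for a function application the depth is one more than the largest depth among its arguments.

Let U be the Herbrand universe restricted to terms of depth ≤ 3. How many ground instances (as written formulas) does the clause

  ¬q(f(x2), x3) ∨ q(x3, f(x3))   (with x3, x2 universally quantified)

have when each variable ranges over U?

Ground terms of depth ≤ 3:
  If N_k denotes the number of depth-≤k ground terms, the 4 constants give N_0 = 4, and each function symbol of arity r contributes N_{k-1}^r new terms at level k: N_k = 4 + N_{k-1}.
  N_0 = 4
  N_1 = 4 + 4 = 8
  N_2 = 4 + 8 = 12
  N_3 = 4 + 12 = 16
So there are 16 ground terms available for substitution.
Each of x3, x2 ranges independently over the available ground terms, and distinct assignments produce distinct instances.
Number of ground instances = 16^2 = 256.

256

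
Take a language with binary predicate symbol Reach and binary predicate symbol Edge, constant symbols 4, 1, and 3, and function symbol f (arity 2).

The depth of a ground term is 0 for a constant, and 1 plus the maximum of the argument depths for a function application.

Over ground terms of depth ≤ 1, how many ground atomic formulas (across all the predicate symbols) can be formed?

First count ground terms of depth ≤ 1.
Let N_k count ground terms of depth at most k. Each non-constant term of depth ≤ k is some function symbol applied to depth-≤(k−1) arguments, giving N_k = 3 + N_{k-1}^2.
N_0 = 3
N_1 = 3 + 3^2 = 12
Explicitly: 4, 1, 3, f(4, 4), f(4, 1), f(4, 3), f(1, 4), f(1, 1), f(1, 3), f(3, 4), f(3, 1), f(3, 3).
So |H| = 12.
A ground atom is a predicate applied to a tuple of terms from H, so the count is the sum over predicates of |H|^arity:
  Reach: 12^2 = 144;  Edge: 12^2 = 144
Total ground atoms: 144 + 144 = 288.

288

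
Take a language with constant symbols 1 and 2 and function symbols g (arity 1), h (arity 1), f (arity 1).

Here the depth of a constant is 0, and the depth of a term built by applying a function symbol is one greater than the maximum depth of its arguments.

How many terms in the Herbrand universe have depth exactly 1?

6

Count level by level. With function symbols g/1, h/1, f/1, the terms of depth ≤ k are the 2 constants together with each function applied to depth-≤(k−1) tuples, so N_k = 2 + N_{k-1} + N_{k-1} + N_{k-1}.
N_0 = 2
N_1 = 2 + 2 + 2 + 2 = 8
Terms of depth exactly 1: N_1 − N_0 = 8 − 2 = 6.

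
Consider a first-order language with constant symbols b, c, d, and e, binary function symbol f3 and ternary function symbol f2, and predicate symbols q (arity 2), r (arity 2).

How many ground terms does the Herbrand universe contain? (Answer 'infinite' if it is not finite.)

infinite

The signature has at least one function symbol (f3, arity 2) and at least one constant (b).
Iterating f3 gives infinitely many distinct ground terms: b, f3(b, b), f3(f3(b, b), f3(b, b)), ...
So the Herbrand universe is infinite.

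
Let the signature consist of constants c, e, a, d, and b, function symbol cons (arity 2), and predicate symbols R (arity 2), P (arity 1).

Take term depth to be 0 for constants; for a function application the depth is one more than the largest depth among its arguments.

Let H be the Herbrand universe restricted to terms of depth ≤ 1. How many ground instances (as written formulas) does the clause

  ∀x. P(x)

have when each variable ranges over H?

Ground terms of depth ≤ 1:
  If N_k denotes the number of depth-≤k ground terms, the 5 constants give N_0 = 5, and each function symbol of arity r contributes N_{k-1}^r new terms at level k: N_k = 5 + N_{k-1}^2.
  N_0 = 5
  N_1 = 5 + 5^2 = 30
So there are 30 ground terms available for substitution.
The clause has 1 distinct variable (x), which appears in the body. In the free term algebra distinct substitutions yield syntactically distinct ground instances.
Number of ground instances = 30.

30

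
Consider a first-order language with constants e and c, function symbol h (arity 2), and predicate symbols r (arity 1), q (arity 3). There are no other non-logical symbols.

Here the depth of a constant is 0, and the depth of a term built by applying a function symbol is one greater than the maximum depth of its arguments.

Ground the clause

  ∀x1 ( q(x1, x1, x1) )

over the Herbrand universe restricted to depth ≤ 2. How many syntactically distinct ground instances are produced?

Ground terms of depth ≤ 2:
  Let N_k = |{terms of depth ≤ k}|. Then N_0 = 2 and N_k = 2 + N_{k-1}^2 for k ≥ 1 (one summand per function symbol, arity giving the exponent).
  N_0 = 2
  N_1 = 2 + 2^2 = 6
  N_2 = 2 + 6^2 = 38
So there are 38 ground terms available for substitution.
The clause has 1 distinct variable (x1), which appears in the body. In the free term algebra distinct substitutions yield syntactically distinct ground instances.
Number of ground instances = 38.

38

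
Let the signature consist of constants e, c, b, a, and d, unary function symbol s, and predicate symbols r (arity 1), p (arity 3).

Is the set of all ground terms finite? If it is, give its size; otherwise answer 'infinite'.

infinite

The signature has at least one function symbol (s, arity 1) and at least one constant (e).
Iterating s gives infinitely many distinct ground terms: e, s(e), s(s(e)), ...
So the Herbrand universe is infinite.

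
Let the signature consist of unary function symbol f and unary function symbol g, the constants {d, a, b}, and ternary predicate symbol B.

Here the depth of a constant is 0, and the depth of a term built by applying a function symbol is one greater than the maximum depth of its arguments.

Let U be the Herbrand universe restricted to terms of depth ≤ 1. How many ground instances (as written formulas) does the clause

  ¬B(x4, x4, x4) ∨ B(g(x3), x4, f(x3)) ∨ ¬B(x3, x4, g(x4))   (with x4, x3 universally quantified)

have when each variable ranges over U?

81

Ground terms of depth ≤ 1:
  Let N_k count ground terms of depth at most k. Each non-constant term of depth ≤ k is some function symbol applied to depth-≤(k−1) arguments, giving N_k = 3 + N_{k-1} + N_{k-1}.
  N_0 = 3
  N_1 = 3 + 3 + 3 = 9
  Explicitly: d, a, b, f(d), f(a), f(b), g(d), g(a), g(b).
So there are 9 ground terms available for substitution.
There are 2 variables to instantiate (x4, x3), each occurring in at least one literal, so different choices give different ground instances.
Number of ground instances = 9^2 = 81.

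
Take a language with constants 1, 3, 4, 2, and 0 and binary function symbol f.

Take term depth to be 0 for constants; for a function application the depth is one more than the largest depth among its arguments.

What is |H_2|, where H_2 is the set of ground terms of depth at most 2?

Write N_k for the number of ground terms of depth ≤ k. A term of depth ≤ k is either a constant or a function symbol applied to arguments of depth ≤ k−1, so N_k = 5 + N_{k-1}^2.
N_0 = 5
N_1 = 5 + 5^2 = 30
N_2 = 5 + 30^2 = 905

905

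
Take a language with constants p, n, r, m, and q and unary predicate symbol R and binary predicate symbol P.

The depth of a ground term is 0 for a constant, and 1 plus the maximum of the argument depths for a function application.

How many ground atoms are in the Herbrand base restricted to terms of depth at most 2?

First count ground terms of depth ≤ 2.
With no function symbols every ground term is a constant, so there are exactly 5 ground terms at every depth bound.
N_0 = 5
N_1 = 5
N_2 = 5
Explicitly: p, n, r, m, q.
So |H| = 5.
Each predicate of arity r yields |H|^r ground atoms (one per choice of an r-tuple from H):
  R: 5;  P: 5^2 = 25
Total ground atoms: 5 + 25 = 30.

30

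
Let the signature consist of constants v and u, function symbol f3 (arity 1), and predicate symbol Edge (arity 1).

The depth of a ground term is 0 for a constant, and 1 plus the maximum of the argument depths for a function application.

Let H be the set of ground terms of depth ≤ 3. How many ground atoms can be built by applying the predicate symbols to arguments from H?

First count ground terms of depth ≤ 3.
If N_k denotes the number of depth-≤k ground terms, the 2 constants give N_0 = 2, and each function symbol of arity r contributes N_{k-1}^r new terms at level k: N_k = 2 + N_{k-1}.
N_0 = 2
N_1 = 2 + 2 = 4
N_2 = 2 + 4 = 6
N_3 = 2 + 6 = 8
So |H| = 8.
For each predicate symbol, the number of ground atoms is |H| raised to its arity; summing:
  Edge: 8
Total ground atoms: 8.

8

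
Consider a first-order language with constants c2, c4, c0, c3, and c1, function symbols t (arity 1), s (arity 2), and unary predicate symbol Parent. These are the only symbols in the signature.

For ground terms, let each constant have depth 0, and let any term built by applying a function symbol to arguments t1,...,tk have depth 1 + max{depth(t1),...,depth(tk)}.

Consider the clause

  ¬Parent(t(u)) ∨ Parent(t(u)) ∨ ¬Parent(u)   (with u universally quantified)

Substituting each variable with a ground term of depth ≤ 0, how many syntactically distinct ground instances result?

Ground terms of depth ≤ 0:
  If N_k denotes the number of depth-≤k ground terms, the 5 constants give N_0 = 5, and each function symbol of arity r contributes N_{k-1}^r new terms at level k: N_k = 5 + N_{k-1} + N_{k-1}^2.
  N_0 = 5
  Explicitly: c2, c4, c0, c3, c1.
So there are 5 ground terms available for substitution.
There is 1 variable to instantiate (u),  occurring in at least one literal, so different choices give different ground instances.
Number of ground instances = 5.

5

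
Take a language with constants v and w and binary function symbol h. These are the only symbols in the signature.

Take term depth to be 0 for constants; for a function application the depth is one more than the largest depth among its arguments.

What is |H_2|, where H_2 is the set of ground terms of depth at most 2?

Count level by level. With function symbols h/2, the terms of depth ≤ k are the 2 constants together with each function applied to depth-≤(k−1) tuples, so N_k = 2 + N_{k-1}^2.
N_0 = 2
N_1 = 2 + 2^2 = 6
N_2 = 2 + 6^2 = 38

38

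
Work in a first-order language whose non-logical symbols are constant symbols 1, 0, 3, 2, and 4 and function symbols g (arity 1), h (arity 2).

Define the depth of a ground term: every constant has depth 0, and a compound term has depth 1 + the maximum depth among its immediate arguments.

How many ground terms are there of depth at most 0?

Let N_k = |{terms of depth ≤ k}|. Then N_0 = 5 and N_k = 5 + N_{k-1} + N_{k-1}^2 for k ≥ 1 (one summand per function symbol, arity giving the exponent).
N_0 = 5

5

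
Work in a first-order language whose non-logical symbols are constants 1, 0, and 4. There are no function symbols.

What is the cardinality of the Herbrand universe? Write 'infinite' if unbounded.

3

There are no function symbols, so every ground term is one of the 3 constants.
The Herbrand universe is {1, 0, 4}, which is finite with 3 elements.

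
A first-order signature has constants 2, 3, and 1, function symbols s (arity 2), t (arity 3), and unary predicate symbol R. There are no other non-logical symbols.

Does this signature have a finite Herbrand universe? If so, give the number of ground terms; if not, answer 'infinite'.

The signature has at least one function symbol (s, arity 2) and at least one constant (2).
Iterating s gives infinitely many distinct ground terms: 2, s(2, 2), s(s(2, 2), s(2, 2)), ...
So the Herbrand universe is infinite.

infinite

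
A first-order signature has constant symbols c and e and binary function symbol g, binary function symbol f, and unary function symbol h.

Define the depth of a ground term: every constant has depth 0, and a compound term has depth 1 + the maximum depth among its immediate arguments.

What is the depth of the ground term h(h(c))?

2

depth(h(c)) = 1 + depth(c) = 1 + 0 = 1
depth(h(h(c))) = 1 + depth(h(c)) = 1 + 1 = 2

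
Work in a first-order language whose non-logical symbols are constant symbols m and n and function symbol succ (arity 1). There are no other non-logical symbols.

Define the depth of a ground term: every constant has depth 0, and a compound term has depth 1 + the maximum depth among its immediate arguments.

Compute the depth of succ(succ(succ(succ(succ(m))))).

5

depth(succ(m)) = 1 + depth(m) = 1 + 0 = 1
depth(succ(succ(m))) = 1 + depth(succ(m)) = 1 + 1 = 2
depth(succ(succ(succ(m)))) = 1 + depth(succ(succ(m))) = 1 + 2 = 3
depth(succ(succ(succ(succ(m))))) = 1 + depth(succ(succ(succ(m)))) = 1 + 3 = 4
depth(succ(succ(succ(succ(succ(m)))))) = 1 + depth(succ(succ(succ(succ(m))))) = 1 + 4 = 5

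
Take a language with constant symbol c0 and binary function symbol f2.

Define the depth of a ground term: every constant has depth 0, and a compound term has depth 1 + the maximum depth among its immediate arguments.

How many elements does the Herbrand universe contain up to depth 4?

677

Count level by level. With function symbols f2/2, the terms of depth ≤ k are the 1 constant together with each function applied to depth-≤(k−1) tuples, so N_k = 1 + N_{k-1}^2.
N_0 = 1
N_1 = 1 + 1^2 = 2
N_2 = 1 + 2^2 = 5
N_3 = 1 + 5^2 = 26
N_4 = 1 + 26^2 = 677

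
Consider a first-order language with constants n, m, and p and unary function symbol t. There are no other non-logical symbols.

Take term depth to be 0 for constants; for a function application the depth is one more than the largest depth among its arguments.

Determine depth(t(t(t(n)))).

3

depth(t(n)) = 1 + depth(n) = 1 + 0 = 1
depth(t(t(n))) = 1 + depth(t(n)) = 1 + 1 = 2
depth(t(t(t(n)))) = 1 + depth(t(t(n))) = 1 + 2 = 3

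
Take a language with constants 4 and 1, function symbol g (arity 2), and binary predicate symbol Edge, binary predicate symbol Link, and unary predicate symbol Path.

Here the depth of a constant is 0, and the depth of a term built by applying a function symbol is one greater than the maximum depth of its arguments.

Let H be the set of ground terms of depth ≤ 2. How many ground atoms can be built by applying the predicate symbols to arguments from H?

2926

First count ground terms of depth ≤ 2.
If N_k denotes the number of depth-≤k ground terms, the 2 constants give N_0 = 2, and each function symbol of arity r contributes N_{k-1}^r new terms at level k: N_k = 2 + N_{k-1}^2.
N_0 = 2
N_1 = 2 + 2^2 = 6
N_2 = 2 + 6^2 = 38
So |H| = 38.
For each predicate symbol, the number of ground atoms is |H| raised to its arity; summing:
  Edge: 38^2 = 1444;  Link: 38^2 = 1444;  Path: 38
Total ground atoms: 1444 + 1444 + 38 = 2926.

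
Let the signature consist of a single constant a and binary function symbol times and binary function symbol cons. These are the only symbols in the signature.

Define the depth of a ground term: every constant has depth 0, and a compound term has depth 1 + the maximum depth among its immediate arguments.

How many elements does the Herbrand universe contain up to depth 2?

19

Let N_k count ground terms of depth at most k. Each non-constant term of depth ≤ k is some function symbol applied to depth-≤(k−1) arguments, giving N_k = 1 + N_{k-1}^2 + N_{k-1}^2.
N_0 = 1
N_1 = 1 + 1^2 + 1^2 = 3
N_2 = 1 + 3^2 + 3^2 = 19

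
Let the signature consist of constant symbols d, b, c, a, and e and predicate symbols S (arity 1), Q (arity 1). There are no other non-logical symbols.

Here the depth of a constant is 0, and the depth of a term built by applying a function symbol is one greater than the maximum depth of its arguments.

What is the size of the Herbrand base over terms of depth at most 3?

First count ground terms of depth ≤ 3.
With no function symbols every ground term is a constant, so there are exactly 5 ground terms at every depth bound.
N_0 = 5
N_1 = 5
N_2 = 5
N_3 = 5
So |H| = 5.
A ground atom is a predicate applied to a tuple of terms from H, so the count is the sum over predicates of |H|^arity:
  S: 5;  Q: 5
Total ground atoms: 5 + 5 = 10.

10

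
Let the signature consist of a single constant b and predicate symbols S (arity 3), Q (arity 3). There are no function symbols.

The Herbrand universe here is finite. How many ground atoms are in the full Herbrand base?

2

With no function symbols, the Herbrand universe is just the 1 constant.
Ground atoms per predicate: S: 1^3 = 1, Q: 1^3 = 1.
Herbrand base size = 1 + 1 = 2.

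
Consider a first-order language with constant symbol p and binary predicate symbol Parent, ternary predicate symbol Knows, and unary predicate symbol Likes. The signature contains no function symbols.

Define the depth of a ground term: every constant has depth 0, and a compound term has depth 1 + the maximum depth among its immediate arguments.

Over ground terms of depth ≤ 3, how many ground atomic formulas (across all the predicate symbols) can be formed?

3

First count ground terms of depth ≤ 3.
With no function symbols every ground term is a constant, so there is exactly 1 ground term at every depth bound.
N_0 = 1
N_1 = 1
N_2 = 1
N_3 = 1
Explicitly: p.
So |H| = 1.
Each predicate of arity r yields |H|^r ground atoms (one per choice of an r-tuple from H):
  Parent: 1^2 = 1;  Knows: 1^3 = 1;  Likes: 1
Total ground atoms: 1 + 1 + 1 = 3.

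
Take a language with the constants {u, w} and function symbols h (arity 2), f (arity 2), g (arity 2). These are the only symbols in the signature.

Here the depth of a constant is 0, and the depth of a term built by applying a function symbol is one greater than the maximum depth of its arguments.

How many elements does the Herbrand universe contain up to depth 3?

Write N_k for the number of ground terms of depth ≤ k. A term of depth ≤ k is either a constant or a function symbol applied to arguments of depth ≤ k−1, so N_k = 2 + N_{k-1}^2 + N_{k-1}^2 + N_{k-1}^2.
N_0 = 2
N_1 = 2 + 2^2 + 2^2 + 2^2 = 14
N_2 = 2 + 14^2 + 14^2 + 14^2 = 590
N_3 = 2 + 590^2 + 590^2 + 590^2 = 1044302

1044302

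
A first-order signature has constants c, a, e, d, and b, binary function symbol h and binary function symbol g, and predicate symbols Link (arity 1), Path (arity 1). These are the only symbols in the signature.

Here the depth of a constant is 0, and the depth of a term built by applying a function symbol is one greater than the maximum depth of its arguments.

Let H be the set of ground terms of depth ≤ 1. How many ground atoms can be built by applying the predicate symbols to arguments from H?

110

First count ground terms of depth ≤ 1.
Count level by level. With function symbols h/2, g/2, the terms of depth ≤ k are the 5 constants together with each function applied to depth-≤(k−1) tuples, so N_k = 5 + N_{k-1}^2 + N_{k-1}^2.
N_0 = 5
N_1 = 5 + 5^2 + 5^2 = 55
So |H| = 55.
For each predicate symbol, the number of ground atoms is |H| raised to its arity; summing:
  Link: 55;  Path: 55
Total ground atoms: 55 + 55 = 110.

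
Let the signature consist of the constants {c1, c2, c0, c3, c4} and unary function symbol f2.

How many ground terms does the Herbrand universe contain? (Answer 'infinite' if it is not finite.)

infinite

The signature has at least one function symbol (f2, arity 1) and at least one constant (c1).
Iterating f2 gives infinitely many distinct ground terms: c1, f2(c1), f2(f2(c1)), ...
So the Herbrand universe is infinite.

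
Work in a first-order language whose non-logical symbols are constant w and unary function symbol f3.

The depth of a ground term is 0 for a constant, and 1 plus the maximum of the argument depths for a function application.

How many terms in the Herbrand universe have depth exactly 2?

Let N_k count ground terms of depth at most k. Each non-constant term of depth ≤ k is some function symbol applied to depth-≤(k−1) arguments, giving N_k = 1 + N_{k-1}.
N_0 = 1
N_1 = 1 + 1 = 2
N_2 = 1 + 2 = 3
Terms of depth exactly 2: N_2 − N_1 = 3 − 2 = 1.

1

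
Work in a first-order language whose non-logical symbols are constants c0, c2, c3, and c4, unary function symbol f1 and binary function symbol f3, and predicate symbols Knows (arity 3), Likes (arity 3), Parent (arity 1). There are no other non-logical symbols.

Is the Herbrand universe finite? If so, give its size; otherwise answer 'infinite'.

The signature has at least one function symbol (f1, arity 1) and at least one constant (c0).
Iterating f1 gives infinitely many distinct ground terms: c0, f1(c0), f1(f1(c0)), ...
So the Herbrand universe is infinite.

infinite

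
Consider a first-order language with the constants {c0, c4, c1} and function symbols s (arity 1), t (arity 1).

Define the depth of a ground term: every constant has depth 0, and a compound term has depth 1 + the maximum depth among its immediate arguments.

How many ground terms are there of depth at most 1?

Count level by level. With function symbols s/1, t/1, the terms of depth ≤ k are the 3 constants together with each function applied to depth-≤(k−1) tuples, so N_k = 3 + N_{k-1} + N_{k-1}.
N_0 = 3
N_1 = 3 + 3 + 3 = 9

9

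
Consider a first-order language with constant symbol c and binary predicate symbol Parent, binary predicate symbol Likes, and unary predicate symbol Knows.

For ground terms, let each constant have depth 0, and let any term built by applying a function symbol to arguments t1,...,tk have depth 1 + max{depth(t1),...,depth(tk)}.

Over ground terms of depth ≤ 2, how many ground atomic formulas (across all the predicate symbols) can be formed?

3

First count ground terms of depth ≤ 2.
With no function symbols every ground term is a constant, so there is exactly 1 ground term at every depth bound.
N_0 = 1
N_1 = 1
N_2 = 1
Explicitly: c.
So |H| = 1.
A ground atom is a predicate applied to a tuple of terms from H, so the count is the sum over predicates of |H|^arity:
  Parent: 1^2 = 1;  Likes: 1^2 = 1;  Knows: 1
Total ground atoms: 1 + 1 + 1 = 3.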